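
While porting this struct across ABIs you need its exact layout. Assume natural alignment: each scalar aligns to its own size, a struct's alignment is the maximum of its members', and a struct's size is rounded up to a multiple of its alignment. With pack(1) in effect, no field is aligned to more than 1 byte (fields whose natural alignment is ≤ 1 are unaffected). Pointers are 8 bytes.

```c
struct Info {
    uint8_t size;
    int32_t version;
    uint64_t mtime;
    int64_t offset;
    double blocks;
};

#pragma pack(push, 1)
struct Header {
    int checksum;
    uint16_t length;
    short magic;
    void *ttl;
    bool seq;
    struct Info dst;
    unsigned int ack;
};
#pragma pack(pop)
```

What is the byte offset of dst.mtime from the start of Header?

Info: @0: size [1B, align 1] → 1; +3 pad (align 4); @4: version [4B, align 4] → 8; @8: mtime [8B, align 8] → 16; @16: offset [8B, align 8] → 24; @24: blocks [8B, align 8] → 32; size 32, align 8
@0: checksum [4B, align 1] → 4
@4: length [2B, align 1] → 6
@6: magic [2B, align 1] → 8
@8: ttl [8B, align 1] → 16
@16: seq [1B, align 1] → 17
@17: dst [32B, align 1] → 49
within Info: mtime at 8
17 + 8 = 25

25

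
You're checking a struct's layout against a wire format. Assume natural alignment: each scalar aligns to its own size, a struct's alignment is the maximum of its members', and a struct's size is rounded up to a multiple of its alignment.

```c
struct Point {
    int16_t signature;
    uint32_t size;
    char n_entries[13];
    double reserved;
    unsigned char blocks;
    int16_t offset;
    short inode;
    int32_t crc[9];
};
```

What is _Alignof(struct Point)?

member alignments: signature=2, size=4, n_entries=1, reserved=8, blocks=1, offset=2, inode=2, crc=4
max = 8

8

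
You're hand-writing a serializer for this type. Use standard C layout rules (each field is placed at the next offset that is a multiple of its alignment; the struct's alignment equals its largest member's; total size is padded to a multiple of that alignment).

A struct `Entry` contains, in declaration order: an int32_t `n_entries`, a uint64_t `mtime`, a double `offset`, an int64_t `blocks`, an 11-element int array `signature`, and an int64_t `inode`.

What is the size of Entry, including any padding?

@0: n_entries [4B, align 4] → 4
+4 pad (align 8)
@8: mtime [8B, align 8] → 16
@16: offset [8B, align 8] → 24
@24: blocks [8B, align 8] → 32
@32: signature [44B, align 4] → 76
+4 pad (align 8)
@80: inode [8B, align 8] → 88
size 88, align 8

88 bytes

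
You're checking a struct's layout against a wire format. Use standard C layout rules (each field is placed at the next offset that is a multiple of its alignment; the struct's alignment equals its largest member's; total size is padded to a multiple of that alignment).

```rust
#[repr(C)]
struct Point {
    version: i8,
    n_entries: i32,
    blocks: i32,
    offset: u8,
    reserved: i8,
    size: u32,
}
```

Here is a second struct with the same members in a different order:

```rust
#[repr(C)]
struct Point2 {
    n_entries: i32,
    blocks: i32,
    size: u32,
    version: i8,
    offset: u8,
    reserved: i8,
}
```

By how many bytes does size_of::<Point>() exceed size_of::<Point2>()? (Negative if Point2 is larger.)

0..1  version  (1B, 1-aligned)
1..4  -- padding (3B)
4..8  n_entries  (4B, 4-aligned)
8..12  blocks  (4B, 4-aligned)
12..13  offset  (1B, 1-aligned)
13..14  reserved  (1B, 1-aligned)
14..16  -- padding (2B)
16..20  size  (4B, 4-aligned)
sizeof = 20, alignof = 4
— Point2 —
0..4  n_entries  (4B, 4-aligned)
4..8  blocks  (4B, 4-aligned)
8..12  size  (4B, 4-aligned)
12..13  version  (1B, 1-aligned)
13..14  offset  (1B, 1-aligned)
14..15  reserved  (1B, 1-aligned)
15..16  -- tail padding (1B)
sizeof = 16, alignof = 4
20 − 16 = 4

4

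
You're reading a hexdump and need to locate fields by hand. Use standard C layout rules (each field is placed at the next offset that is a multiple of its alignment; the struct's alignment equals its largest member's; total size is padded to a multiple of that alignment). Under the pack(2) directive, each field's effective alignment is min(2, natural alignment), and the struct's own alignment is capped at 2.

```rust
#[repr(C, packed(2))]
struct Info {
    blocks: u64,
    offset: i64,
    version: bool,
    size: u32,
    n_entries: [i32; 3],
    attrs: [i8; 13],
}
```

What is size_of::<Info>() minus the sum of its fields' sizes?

2

0..8  blocks  (8B, 2-aligned)
8..16  offset  (8B, 2-aligned)
16..17  version  (1B, 1-aligned)
17..18  -- padding (1B)
18..22  size  (4B, 2-aligned)
22..34  n_entries  (12B, 2-aligned)
34..47  attrs  (13B, 1-aligned)
47..48  -- tail padding (1B)
sizeof = 48, alignof = 2
data bytes 46, size 48 → padding 2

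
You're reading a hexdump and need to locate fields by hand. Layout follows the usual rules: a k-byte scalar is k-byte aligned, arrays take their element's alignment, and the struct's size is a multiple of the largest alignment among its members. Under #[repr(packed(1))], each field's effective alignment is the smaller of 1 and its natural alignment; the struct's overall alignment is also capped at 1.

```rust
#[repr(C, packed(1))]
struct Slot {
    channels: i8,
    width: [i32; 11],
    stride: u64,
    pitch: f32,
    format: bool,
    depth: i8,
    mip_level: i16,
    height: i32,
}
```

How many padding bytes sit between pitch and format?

0..1  channels  (1B, 1-aligned)
1..45  width  (44B, 1-aligned)
45..53  stride  (8B, 1-aligned)
53..57  pitch  (4B, 1-aligned)
57..58  format  (1B, 1-aligned)

0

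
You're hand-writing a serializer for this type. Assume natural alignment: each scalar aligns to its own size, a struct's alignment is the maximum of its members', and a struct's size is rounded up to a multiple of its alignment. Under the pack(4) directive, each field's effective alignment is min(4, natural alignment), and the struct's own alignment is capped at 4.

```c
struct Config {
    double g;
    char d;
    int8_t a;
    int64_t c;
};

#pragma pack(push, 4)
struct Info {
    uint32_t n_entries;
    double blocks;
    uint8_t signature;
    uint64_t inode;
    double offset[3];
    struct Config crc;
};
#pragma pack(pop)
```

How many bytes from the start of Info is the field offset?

24

Config: g at 0 (size 8, align 8) → ends 8; d at 8 (size 1, align 1) → ends 9; a at 9 (size 1, align 1) → ends 10; pad 6 to align 8 for c; c at 16 (size 8, align 8) → ends 24; total 24 bytes, alignment 8
n_entries at 0 (size 4, align 4) → ends 4
blocks at 4 (size 8, align 4) → ends 12
signature at 12 (size 1, align 1) → ends 13
pad 3 to align 4 for inode
inode at 16 (size 8, align 4) → ends 24
offset at 24 (size 24, align 4) → ends 48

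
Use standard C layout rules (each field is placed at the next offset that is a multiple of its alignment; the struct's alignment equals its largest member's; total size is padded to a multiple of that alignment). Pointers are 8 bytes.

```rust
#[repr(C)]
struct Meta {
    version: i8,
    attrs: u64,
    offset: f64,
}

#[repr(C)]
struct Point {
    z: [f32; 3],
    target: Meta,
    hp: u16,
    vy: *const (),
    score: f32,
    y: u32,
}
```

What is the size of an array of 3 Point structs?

192

Meta: 0..1  version  (1B, 1-aligned); 1..8  -- padding (7B); 8..16  attrs  (8B, 8-aligned); 16..24  offset  (8B, 8-aligned); sizeof = 24, alignof = 8
0..12  z  (12B, 4-aligned)
12..16  -- padding (4B)
16..40  target  (24B, 8-aligned)
40..42  hp  (2B, 2-aligned)
42..48  -- padding (6B)
48..56  vy  (8B, 8-aligned)
56..60  score  (4B, 4-aligned)
60..64  y  (4B, 4-aligned)
sizeof = 64, alignof = 8
array of 3: 3 × 64 = 192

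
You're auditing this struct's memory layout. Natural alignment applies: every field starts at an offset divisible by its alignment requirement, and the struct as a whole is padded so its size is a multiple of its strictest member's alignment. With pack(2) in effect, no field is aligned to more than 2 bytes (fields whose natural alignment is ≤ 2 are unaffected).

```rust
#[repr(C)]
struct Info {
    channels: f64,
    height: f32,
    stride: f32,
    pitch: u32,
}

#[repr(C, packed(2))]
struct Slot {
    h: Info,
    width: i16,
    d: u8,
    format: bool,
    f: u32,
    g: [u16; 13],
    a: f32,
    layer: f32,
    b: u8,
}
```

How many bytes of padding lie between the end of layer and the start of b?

Info: @0: channels [8B, align 8] → 8; @8: height [4B, align 4] → 12; @12: stride [4B, align 4] → 16; @16: pitch [4B, align 4] → 20; +4 tail pad (align 8); size 24, align 8
@0: h [24B, align 2] → 24
@24: width [2B, align 2] → 26
@26: d [1B, align 1] → 27
@27: format [1B, align 1] → 28
@28: f [4B, align 2] → 32
@32: g [26B, align 2] → 58
@58: a [4B, align 2] → 62
@62: layer [4B, align 2] → 66
@66: b [1B, align 1] → 67

0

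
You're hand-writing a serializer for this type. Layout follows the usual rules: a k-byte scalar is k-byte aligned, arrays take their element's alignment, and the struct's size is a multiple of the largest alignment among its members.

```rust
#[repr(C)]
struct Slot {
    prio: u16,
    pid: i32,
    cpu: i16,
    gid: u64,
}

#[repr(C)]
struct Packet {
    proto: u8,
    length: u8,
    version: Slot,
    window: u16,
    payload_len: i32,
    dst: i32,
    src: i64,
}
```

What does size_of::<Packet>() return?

56

Slot: 0..2  prio  (2B, 2-aligned); 2..4  -- padding (2B); 4..8  pid  (4B, 4-aligned); 8..10  cpu  (2B, 2-aligned); 10..16  -- padding (6B); 16..24  gid  (8B, 8-aligned); sizeof = 24, alignof = 8
0..1  proto  (1B, 1-aligned)
1..2  length  (1B, 1-aligned)
2..8  -- padding (6B)
8..32  version  (24B, 8-aligned)
32..34  window  (2B, 2-aligned)
34..36  -- padding (2B)
36..40  payload_len  (4B, 4-aligned)
40..44  dst  (4B, 4-aligned)
44..48  -- padding (4B)
48..56  src  (8B, 8-aligned)
sizeof = 56, alignof = 8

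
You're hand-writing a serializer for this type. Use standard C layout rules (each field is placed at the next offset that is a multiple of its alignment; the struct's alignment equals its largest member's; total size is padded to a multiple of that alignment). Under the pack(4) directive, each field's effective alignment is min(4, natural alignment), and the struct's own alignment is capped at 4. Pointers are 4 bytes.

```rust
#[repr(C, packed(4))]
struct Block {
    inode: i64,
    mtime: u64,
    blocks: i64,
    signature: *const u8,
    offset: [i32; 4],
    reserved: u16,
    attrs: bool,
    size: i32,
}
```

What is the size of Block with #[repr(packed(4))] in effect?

52

0..8  inode  (8B, 4-aligned)
8..16  mtime  (8B, 4-aligned)
16..24  blocks  (8B, 4-aligned)
24..28  signature  (4B, 4-aligned)
28..44  offset  (16B, 4-aligned)
44..46  reserved  (2B, 2-aligned)
46..47  attrs  (1B, 1-aligned)
47..48  -- padding (1B)
48..52  size  (4B, 4-aligned)
sizeof = 52, alignof = 4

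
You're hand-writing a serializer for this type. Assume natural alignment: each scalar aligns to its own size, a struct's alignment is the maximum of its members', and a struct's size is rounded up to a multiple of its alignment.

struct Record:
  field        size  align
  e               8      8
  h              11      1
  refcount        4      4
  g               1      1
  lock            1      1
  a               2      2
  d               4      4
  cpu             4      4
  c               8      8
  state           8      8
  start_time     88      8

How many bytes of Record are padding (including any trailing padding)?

5

@0: e [8B, align 8] → 8
@8: h [11B, align 1] → 19
+1 pad (align 4)
@20: refcount [4B, align 4] → 24
@24: g [1B, align 1] → 25
@25: lock [1B, align 1] → 26
@26: a [2B, align 2] → 28
@28: d [4B, align 4] → 32
@32: cpu [4B, align 4] → 36
+4 pad (align 8)
@40: c [8B, align 8] → 48
@48: state [8B, align 8] → 56
@56: start_time [88B, align 8] → 144
size 144, align 8
data bytes 139, size 144 → padding 5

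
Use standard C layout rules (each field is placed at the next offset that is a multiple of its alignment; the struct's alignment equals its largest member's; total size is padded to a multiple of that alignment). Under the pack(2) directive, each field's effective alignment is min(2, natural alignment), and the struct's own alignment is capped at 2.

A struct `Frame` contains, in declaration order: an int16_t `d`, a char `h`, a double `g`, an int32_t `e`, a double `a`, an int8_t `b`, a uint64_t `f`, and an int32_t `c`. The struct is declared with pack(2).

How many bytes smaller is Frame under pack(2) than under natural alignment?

18

natural layout:
  0..2  d  (2B, 2-aligned)
  2..3  h  (1B, 1-aligned)
  3..8  -- padding (5B)
  8..16  g  (8B, 8-aligned)
  16..20  e  (4B, 4-aligned)
  20..24  -- padding (4B)
  24..32  a  (8B, 8-aligned)
  32..33  b  (1B, 1-aligned)
  33..40  -- padding (7B)
  40..48  f  (8B, 8-aligned)
  48..52  c  (4B, 4-aligned)
  52..56  -- tail padding (4B)
  sizeof = 56, alignof = 8
packed(2) layout:
  0..2  d  (2B, 2-aligned)
  2..3  h  (1B, 1-aligned)
  3..4  -- padding (1B)
  4..12  g  (8B, 2-aligned)
  12..16  e  (4B, 2-aligned)
  16..24  a  (8B, 2-aligned)
  24..25  b  (1B, 1-aligned)
  25..26  -- padding (1B)
  26..34  f  (8B, 2-aligned)
  34..38  c  (4B, 2-aligned)
  sizeof = 38, alignof = 2
56 − 38 = 18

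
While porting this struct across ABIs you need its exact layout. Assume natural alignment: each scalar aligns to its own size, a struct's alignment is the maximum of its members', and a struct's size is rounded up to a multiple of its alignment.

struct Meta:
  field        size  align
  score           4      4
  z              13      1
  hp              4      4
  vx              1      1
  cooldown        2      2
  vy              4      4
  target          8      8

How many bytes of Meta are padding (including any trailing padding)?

score at 0 (size 4, align 4) → ends 4
z at 4 (size 13, align 1) → ends 17
pad 3 to align 4 for hp
hp at 20 (size 4, align 4) → ends 24
vx at 24 (size 1, align 1) → ends 25
pad 1 to align 2 for cooldown
cooldown at 26 (size 2, align 2) → ends 28
vy at 28 (size 4, align 4) → ends 32
target at 32 (size 8, align 8) → ends 40
total 40 bytes, alignment 8
data bytes 36, size 40 → padding 4

4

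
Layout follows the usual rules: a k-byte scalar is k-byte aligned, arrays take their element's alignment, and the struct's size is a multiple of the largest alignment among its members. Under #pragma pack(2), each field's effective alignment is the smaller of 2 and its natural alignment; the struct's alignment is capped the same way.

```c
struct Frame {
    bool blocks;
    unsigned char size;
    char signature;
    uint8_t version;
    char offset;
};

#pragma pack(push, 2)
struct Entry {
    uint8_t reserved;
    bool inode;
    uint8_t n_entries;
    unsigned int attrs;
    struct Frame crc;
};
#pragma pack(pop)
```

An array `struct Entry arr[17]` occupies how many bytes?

Frame: blocks at 0 (size 1, align 1) → ends 1; size at 1 (size 1, align 1) → ends 2; signature at 2 (size 1, align 1) → ends 3; version at 3 (size 1, align 1) → ends 4; offset at 4 (size 1, align 1) → ends 5; total 5 bytes, alignment 1
reserved at 0 (size 1, align 1) → ends 1
inode at 1 (size 1, align 1) → ends 2
n_entries at 2 (size 1, align 1) → ends 3
pad 1 to align 2 for attrs
attrs at 4 (size 4, align 2) → ends 8
crc at 8 (size 5, align 1) → ends 13
tail pad 1 to reach multiple of 2
total 14 bytes, alignment 2
array of 17: 17 × 14 = 238

238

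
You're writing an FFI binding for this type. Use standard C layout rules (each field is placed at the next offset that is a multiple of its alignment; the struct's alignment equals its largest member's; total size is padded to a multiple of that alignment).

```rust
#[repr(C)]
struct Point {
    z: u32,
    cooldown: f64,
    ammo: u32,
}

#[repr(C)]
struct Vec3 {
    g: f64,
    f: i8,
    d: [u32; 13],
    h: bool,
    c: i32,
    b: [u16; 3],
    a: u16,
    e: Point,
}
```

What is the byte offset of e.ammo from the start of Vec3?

96

Point: 0..4  z  (4B, 4-aligned); 4..8  -- padding (4B); 8..16  cooldown  (8B, 8-aligned); 16..20  ammo  (4B, 4-aligned); 20..24  -- tail padding (4B); sizeof = 24, alignof = 8
0..8  g  (8B, 8-aligned)
8..9  f  (1B, 1-aligned)
9..12  -- padding (3B)
12..64  d  (52B, 4-aligned)
64..65  h  (1B, 1-aligned)
65..68  -- padding (3B)
68..72  c  (4B, 4-aligned)
72..78  b  (6B, 2-aligned)
78..80  a  (2B, 2-aligned)
80..104  e  (24B, 8-aligned)
within Point: ammo at 16
80 + 16 = 96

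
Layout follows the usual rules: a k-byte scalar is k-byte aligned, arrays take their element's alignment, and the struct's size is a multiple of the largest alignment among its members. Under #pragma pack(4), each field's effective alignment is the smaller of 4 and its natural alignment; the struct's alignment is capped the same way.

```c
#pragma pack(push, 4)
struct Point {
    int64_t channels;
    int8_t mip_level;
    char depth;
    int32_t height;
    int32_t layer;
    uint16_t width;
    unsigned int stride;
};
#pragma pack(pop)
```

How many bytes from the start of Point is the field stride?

24

@0: channels [8B, align 4] → 8
@8: mip_level [1B, align 1] → 9
@9: depth [1B, align 1] → 10
+2 pad (align 4)
@12: height [4B, align 4] → 16
@16: layer [4B, align 4] → 20
@20: width [2B, align 2] → 22
+2 pad (align 4)
@24: stride [4B, align 4] → 28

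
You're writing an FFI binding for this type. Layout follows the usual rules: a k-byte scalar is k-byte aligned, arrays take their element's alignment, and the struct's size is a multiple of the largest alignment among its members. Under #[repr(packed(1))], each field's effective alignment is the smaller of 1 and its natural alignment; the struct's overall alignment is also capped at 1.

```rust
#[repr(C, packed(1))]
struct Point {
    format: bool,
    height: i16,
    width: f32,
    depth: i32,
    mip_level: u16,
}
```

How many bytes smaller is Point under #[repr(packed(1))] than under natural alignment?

natural layout:
  0..1  format  (1B, 1-aligned)
  1..2  -- padding (1B)
  2..4  height  (2B, 2-aligned)
  4..8  width  (4B, 4-aligned)
  8..12  depth  (4B, 4-aligned)
  12..14  mip_level  (2B, 2-aligned)
  14..16  -- tail padding (2B)
  sizeof = 16, alignof = 4
packed(1) layout:
  0..1  format  (1B, 1-aligned)
  1..3  height  (2B, 1-aligned)
  3..7  width  (4B, 1-aligned)
  7..11  depth  (4B, 1-aligned)
  11..13  mip_level  (2B, 1-aligned)
  sizeof = 13, alignof = 1
16 − 13 = 3

3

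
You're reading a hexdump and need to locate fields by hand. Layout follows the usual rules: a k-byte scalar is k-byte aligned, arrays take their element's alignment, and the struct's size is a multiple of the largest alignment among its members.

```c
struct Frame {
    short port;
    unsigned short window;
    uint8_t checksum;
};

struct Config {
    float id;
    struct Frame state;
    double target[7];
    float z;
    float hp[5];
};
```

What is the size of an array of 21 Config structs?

2016

Frame: 0..2  port  (2B, 2-aligned); 2..4  window  (2B, 2-aligned); 4..5  checksum  (1B, 1-aligned); 5..6  -- tail padding (1B); sizeof = 6, alignof = 2
0..4  id  (4B, 4-aligned)
4..10  state  (6B, 2-aligned)
10..16  -- padding (6B)
16..72  target  (56B, 8-aligned)
72..76  z  (4B, 4-aligned)
76..96  hp  (20B, 4-aligned)
sizeof = 96, alignof = 8
array of 21: 21 × 96 = 2016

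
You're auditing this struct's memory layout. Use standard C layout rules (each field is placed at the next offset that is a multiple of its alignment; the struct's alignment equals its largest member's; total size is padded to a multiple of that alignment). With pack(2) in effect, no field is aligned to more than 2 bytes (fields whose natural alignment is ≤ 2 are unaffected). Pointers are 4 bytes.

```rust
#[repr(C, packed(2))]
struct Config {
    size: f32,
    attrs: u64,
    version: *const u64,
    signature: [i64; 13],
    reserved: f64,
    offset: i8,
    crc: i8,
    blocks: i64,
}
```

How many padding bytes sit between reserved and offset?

@0: size [4B, align 2] → 4
@4: attrs [8B, align 2] → 12
@12: version [4B, align 2] → 16
@16: signature [104B, align 2] → 120
@120: reserved [8B, align 2] → 128
@128: offset [1B, align 1] → 129

0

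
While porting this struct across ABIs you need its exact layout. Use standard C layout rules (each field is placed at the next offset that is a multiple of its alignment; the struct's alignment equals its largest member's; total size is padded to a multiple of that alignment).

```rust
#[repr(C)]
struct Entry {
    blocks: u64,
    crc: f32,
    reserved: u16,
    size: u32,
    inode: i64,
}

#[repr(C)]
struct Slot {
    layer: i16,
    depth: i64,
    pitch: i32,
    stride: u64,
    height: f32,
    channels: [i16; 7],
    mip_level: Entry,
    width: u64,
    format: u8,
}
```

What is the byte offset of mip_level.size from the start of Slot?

Entry: blocks at 0 (size 8, align 8) → ends 8; crc at 8 (size 4, align 4) → ends 12; reserved at 12 (size 2, align 2) → ends 14; pad 2 to align 4 for size; size at 16 (size 4, align 4) → ends 20; pad 4 to align 8 for inode; inode at 24 (size 8, align 8) → ends 32; total 32 bytes, alignment 8
layer at 0 (size 2, align 2) → ends 2
pad 6 to align 8 for depth
depth at 8 (size 8, align 8) → ends 16
pitch at 16 (size 4, align 4) → ends 20
pad 4 to align 8 for stride
stride at 24 (size 8, align 8) → ends 32
height at 32 (size 4, align 4) → ends 36
channels at 36 (size 14, align 2) → ends 50
pad 6 to align 8 for mip_level
mip_level at 56 (size 32, align 8) → ends 88
within Entry: size at 16
56 + 16 = 72

72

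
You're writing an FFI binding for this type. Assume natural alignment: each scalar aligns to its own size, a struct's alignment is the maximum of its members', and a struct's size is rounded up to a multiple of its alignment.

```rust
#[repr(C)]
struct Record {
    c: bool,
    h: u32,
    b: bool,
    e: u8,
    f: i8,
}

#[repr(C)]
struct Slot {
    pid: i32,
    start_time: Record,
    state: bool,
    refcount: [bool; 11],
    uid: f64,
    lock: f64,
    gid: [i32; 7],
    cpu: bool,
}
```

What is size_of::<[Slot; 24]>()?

Record: @0: c [1B, align 1] → 1; +3 pad (align 4); @4: h [4B, align 4] → 8; @8: b [1B, align 1] → 9; @9: e [1B, align 1] → 10; @10: f [1B, align 1] → 11; +1 tail pad (align 4); size 12, align 4
@0: pid [4B, align 4] → 4
@4: start_time [12B, align 4] → 16
@16: state [1B, align 1] → 17
@17: refcount [11B, align 1] → 28
+4 pad (align 8)
@32: uid [8B, align 8] → 40
@40: lock [8B, align 8] → 48
@48: gid [28B, align 4] → 76
@76: cpu [1B, align 1] → 77
+3 tail pad (align 8)
size 80, align 8
array of 24: 24 × 80 = 1920

1920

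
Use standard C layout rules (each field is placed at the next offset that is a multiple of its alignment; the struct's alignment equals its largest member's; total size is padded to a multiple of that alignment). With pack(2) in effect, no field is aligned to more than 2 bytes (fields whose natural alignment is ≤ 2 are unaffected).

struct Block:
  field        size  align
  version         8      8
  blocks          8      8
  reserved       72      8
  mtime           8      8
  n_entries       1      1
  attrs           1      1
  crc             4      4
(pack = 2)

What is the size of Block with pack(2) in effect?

@0: version [8B, align 2] → 8
@8: blocks [8B, align 2] → 16
@16: reserved [72B, align 2] → 88
@88: mtime [8B, align 2] → 96
@96: n_entries [1B, align 1] → 97
@97: attrs [1B, align 1] → 98
@98: crc [4B, align 2] → 102
size 102, align 2

102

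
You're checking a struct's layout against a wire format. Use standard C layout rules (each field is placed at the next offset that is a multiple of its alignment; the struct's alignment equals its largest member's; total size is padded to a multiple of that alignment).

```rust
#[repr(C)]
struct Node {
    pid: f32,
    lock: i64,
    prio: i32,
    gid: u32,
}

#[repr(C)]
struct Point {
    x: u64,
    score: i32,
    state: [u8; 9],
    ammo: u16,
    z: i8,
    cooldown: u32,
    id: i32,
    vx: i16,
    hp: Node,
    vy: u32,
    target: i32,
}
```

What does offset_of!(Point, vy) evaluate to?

64

Node: 0..4  pid  (4B, 4-aligned); 4..8  -- padding (4B); 8..16  lock  (8B, 8-aligned); 16..20  prio  (4B, 4-aligned); 20..24  gid  (4B, 4-aligned); sizeof = 24, alignof = 8
0..8  x  (8B, 8-aligned)
8..12  score  (4B, 4-aligned)
12..21  state  (9B, 1-aligned)
21..22  -- padding (1B)
22..24  ammo  (2B, 2-aligned)
24..25  z  (1B, 1-aligned)
25..28  -- padding (3B)
28..32  cooldown  (4B, 4-aligned)
32..36  id  (4B, 4-aligned)
36..38  vx  (2B, 2-aligned)
38..40  -- padding (2B)
40..64  hp  (24B, 8-aligned)
64..68  vy  (4B, 4-aligned)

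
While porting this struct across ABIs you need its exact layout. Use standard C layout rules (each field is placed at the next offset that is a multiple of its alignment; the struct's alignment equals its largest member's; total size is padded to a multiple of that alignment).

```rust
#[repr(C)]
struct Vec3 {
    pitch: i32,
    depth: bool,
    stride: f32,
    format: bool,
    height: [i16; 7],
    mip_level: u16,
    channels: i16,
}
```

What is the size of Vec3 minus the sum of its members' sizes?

0..4  pitch  (4B, 4-aligned)
4..5  depth  (1B, 1-aligned)
5..8  -- padding (3B)
8..12  stride  (4B, 4-aligned)
12..13  format  (1B, 1-aligned)
13..14  -- padding (1B)
14..28  height  (14B, 2-aligned)
28..30  mip_level  (2B, 2-aligned)
30..32  channels  (2B, 2-aligned)
sizeof = 32, alignof = 4
data bytes 28, size 32 → padding 4

4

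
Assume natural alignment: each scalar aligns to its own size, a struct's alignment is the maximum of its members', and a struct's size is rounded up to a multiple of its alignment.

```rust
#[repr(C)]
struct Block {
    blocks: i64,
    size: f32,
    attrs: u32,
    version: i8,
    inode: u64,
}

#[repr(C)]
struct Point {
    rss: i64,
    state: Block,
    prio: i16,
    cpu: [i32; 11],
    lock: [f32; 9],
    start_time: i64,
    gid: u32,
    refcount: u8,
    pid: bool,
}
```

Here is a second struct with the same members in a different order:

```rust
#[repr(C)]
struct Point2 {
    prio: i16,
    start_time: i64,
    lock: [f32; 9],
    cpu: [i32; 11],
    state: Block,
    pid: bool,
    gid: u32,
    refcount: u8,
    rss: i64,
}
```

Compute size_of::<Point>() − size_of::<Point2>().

-8

Block: blocks at 0 (size 8, align 8) → ends 8; size at 8 (size 4, align 4) → ends 12; attrs at 12 (size 4, align 4) → ends 16; version at 16 (size 1, align 1) → ends 17; pad 7 to align 8 for inode; inode at 24 (size 8, align 8) → ends 32; total 32 bytes, alignment 8
rss at 0 (size 8, align 8) → ends 8
state at 8 (size 32, align 8) → ends 40
prio at 40 (size 2, align 2) → ends 42
pad 2 to align 4 for cpu
cpu at 44 (size 44, align 4) → ends 88
lock at 88 (size 36, align 4) → ends 124
pad 4 to align 8 for start_time
start_time at 128 (size 8, align 8) → ends 136
gid at 136 (size 4, align 4) → ends 140
refcount at 140 (size 1, align 1) → ends 141
pid at 141 (size 1, align 1) → ends 142
tail pad 2 to reach multiple of 8
total 144 bytes, alignment 8
— Point2 —
prio at 0 (size 2, align 2) → ends 2
pad 6 to align 8 for start_time
start_time at 8 (size 8, align 8) → ends 16
lock at 16 (size 36, align 4) → ends 52
cpu at 52 (size 44, align 4) → ends 96
state at 96 (size 32, align 8) → ends 128
pid at 128 (size 1, align 1) → ends 129
pad 3 to align 4 for gid
gid at 132 (size 4, align 4) → ends 136
refcount at 136 (size 1, align 1) → ends 137
pad 7 to align 8 for rss
rss at 144 (size 8, align 8) → ends 152
total 152 bytes, alignment 8
144 − 152 = -8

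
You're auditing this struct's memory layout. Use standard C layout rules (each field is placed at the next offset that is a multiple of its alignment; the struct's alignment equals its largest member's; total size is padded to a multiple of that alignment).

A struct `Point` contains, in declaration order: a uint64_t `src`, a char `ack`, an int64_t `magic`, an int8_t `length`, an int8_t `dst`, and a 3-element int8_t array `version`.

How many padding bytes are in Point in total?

src at 0 (size 8, align 8) → ends 8
ack at 8 (size 1, align 1) → ends 9
pad 7 to align 8 for magic
magic at 16 (size 8, align 8) → ends 24
length at 24 (size 1, align 1) → ends 25
dst at 25 (size 1, align 1) → ends 26
version at 26 (size 3, align 1) → ends 29
tail pad 3 to reach multiple of 8
total 32 bytes, alignment 8
data bytes 22, size 32 → padding 10

10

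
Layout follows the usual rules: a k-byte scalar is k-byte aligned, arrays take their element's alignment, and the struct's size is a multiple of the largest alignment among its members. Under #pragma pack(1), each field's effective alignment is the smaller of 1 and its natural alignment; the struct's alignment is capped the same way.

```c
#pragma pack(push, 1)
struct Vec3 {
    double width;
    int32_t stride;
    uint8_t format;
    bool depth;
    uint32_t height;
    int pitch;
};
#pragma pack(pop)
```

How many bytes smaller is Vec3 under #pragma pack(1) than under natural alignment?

natural layout:
  @0: width [8B, align 8] → 8
  @8: stride [4B, align 4] → 12
  @12: format [1B, align 1] → 13
  @13: depth [1B, align 1] → 14
  +2 pad (align 4)
  @16: height [4B, align 4] → 20
  @20: pitch [4B, align 4] → 24
  size 24, align 8
packed(1) layout:
  @0: width [8B, align 1] → 8
  @8: stride [4B, align 1] → 12
  @12: format [1B, align 1] → 13
  @13: depth [1B, align 1] → 14
  @14: height [4B, align 1] → 18
  @18: pitch [4B, align 1] → 22
  size 22, align 1
24 − 22 = 2

2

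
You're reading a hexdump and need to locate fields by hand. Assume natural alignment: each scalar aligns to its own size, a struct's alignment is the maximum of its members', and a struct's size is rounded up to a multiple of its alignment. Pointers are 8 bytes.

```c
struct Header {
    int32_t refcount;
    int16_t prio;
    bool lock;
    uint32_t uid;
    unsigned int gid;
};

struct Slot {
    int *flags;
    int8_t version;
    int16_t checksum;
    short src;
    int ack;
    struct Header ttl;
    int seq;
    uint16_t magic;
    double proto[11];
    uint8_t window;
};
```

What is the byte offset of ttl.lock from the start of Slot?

Header: refcount at 0 (size 4, align 4) → ends 4; prio at 4 (size 2, align 2) → ends 6; lock at 6 (size 1, align 1) → ends 7; pad 1 to align 4 for uid; uid at 8 (size 4, align 4) → ends 12; gid at 12 (size 4, align 4) → ends 16; total 16 bytes, alignment 4
flags at 0 (size 8, align 8) → ends 8
version at 8 (size 1, align 1) → ends 9
pad 1 to align 2 for checksum
checksum at 10 (size 2, align 2) → ends 12
src at 12 (size 2, align 2) → ends 14
pad 2 to align 4 for ack
ack at 16 (size 4, align 4) → ends 20
ttl at 20 (size 16, align 4) → ends 36
within Header: lock at 6
20 + 6 = 26

26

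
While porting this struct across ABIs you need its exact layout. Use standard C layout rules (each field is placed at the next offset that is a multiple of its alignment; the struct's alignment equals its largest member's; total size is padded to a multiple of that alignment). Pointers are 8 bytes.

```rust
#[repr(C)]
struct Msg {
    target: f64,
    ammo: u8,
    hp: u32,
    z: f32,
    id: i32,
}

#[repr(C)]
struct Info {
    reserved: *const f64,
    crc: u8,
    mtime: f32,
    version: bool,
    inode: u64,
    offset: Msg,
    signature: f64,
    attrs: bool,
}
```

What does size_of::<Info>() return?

72

Msg: target at 0 (size 8, align 8) → ends 8; ammo at 8 (size 1, align 1) → ends 9; pad 3 to align 4 for hp; hp at 12 (size 4, align 4) → ends 16; z at 16 (size 4, align 4) → ends 20; id at 20 (size 4, align 4) → ends 24; total 24 bytes, alignment 8
reserved at 0 (size 8, align 8) → ends 8
crc at 8 (size 1, align 1) → ends 9
pad 3 to align 4 for mtime
mtime at 12 (size 4, align 4) → ends 16
version at 16 (size 1, align 1) → ends 17
pad 7 to align 8 for inode
inode at 24 (size 8, align 8) → ends 32
offset at 32 (size 24, align 8) → ends 56
signature at 56 (size 8, align 8) → ends 64
attrs at 64 (size 1, align 1) → ends 65
tail pad 7 to reach multiple of 8
total 72 bytes, alignment 8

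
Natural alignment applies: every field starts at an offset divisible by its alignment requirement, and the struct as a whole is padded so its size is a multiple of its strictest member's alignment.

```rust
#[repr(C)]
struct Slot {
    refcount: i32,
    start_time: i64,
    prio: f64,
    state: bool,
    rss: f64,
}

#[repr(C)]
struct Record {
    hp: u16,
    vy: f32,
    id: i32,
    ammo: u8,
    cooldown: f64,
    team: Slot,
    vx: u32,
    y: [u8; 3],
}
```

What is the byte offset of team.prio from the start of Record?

Slot: @0: refcount [4B, align 4] → 4; +4 pad (align 8); @8: start_time [8B, align 8] → 16; @16: prio [8B, align 8] → 24; @24: state [1B, align 1] → 25; +7 pad (align 8); @32: rss [8B, align 8] → 40; size 40, align 8
@0: hp [2B, align 2] → 2
+2 pad (align 4)
@4: vy [4B, align 4] → 8
@8: id [4B, align 4] → 12
@12: ammo [1B, align 1] → 13
+3 pad (align 8)
@16: cooldown [8B, align 8] → 24
@24: team [40B, align 8] → 64
within Slot: prio at 16
24 + 16 = 40

40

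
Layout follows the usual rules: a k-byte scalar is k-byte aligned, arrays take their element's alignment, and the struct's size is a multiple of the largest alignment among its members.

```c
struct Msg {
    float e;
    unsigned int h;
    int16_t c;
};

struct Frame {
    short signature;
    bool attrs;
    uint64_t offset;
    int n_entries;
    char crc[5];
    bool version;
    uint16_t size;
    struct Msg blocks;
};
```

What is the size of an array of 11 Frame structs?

440

Msg: 0..4  e  (4B, 4-aligned); 4..8  h  (4B, 4-aligned); 8..10  c  (2B, 2-aligned); 10..12  -- tail padding (2B); sizeof = 12, alignof = 4
0..2  signature  (2B, 2-aligned)
2..3  attrs  (1B, 1-aligned)
3..8  -- padding (5B)
8..16  offset  (8B, 8-aligned)
16..20  n_entries  (4B, 4-aligned)
20..25  crc  (5B, 1-aligned)
25..26  version  (1B, 1-aligned)
26..28  size  (2B, 2-aligned)
28..40  blocks  (12B, 4-aligned)
sizeof = 40, alignof = 8
array of 11: 11 × 40 = 440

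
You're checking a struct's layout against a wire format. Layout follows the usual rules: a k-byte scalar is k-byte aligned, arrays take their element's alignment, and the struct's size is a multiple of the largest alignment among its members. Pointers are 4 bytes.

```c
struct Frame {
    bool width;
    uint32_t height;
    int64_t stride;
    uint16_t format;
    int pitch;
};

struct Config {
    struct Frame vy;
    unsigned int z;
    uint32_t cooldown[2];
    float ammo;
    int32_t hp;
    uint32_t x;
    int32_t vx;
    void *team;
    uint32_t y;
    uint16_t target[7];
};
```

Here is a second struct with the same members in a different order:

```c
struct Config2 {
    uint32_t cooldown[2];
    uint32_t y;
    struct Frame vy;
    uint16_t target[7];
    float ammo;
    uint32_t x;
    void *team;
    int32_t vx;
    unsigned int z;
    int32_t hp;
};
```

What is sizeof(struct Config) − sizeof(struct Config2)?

Frame: @0: width [1B, align 1] → 1; +3 pad (align 4); @4: height [4B, align 4] → 8; @8: stride [8B, align 8] → 16; @16: format [2B, align 2] → 18; +2 pad (align 4); @20: pitch [4B, align 4] → 24; size 24, align 8
@0: vy [24B, align 8] → 24
@24: z [4B, align 4] → 28
@28: cooldown [8B, align 4] → 36
@36: ammo [4B, align 4] → 40
@40: hp [4B, align 4] → 44
@44: x [4B, align 4] → 48
@48: vx [4B, align 4] → 52
@52: team [4B, align 4] → 56
@56: y [4B, align 4] → 60
@60: target [14B, align 2] → 74
+6 tail pad (align 8)
size 80, align 8
— Config2 —
@0: cooldown [8B, align 4] → 8
@8: y [4B, align 4] → 12
+4 pad (align 8)
@16: vy [24B, align 8] → 40
@40: target [14B, align 2] → 54
+2 pad (align 4)
@56: ammo [4B, align 4] → 60
@60: x [4B, align 4] → 64
@64: team [4B, align 4] → 68
@68: vx [4B, align 4] → 72
@72: z [4B, align 4] → 76
@76: hp [4B, align 4] → 80
size 80, align 8
80 − 80 = 0

0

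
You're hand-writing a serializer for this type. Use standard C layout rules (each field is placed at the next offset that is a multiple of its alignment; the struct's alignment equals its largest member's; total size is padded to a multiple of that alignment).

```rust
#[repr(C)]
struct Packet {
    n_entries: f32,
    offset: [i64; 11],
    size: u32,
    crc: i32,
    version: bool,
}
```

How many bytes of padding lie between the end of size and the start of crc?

0..4  n_entries  (4B, 4-aligned)
4..8  -- padding (4B)
8..96  offset  (88B, 8-aligned)
96..100  size  (4B, 4-aligned)
100..104  crc  (4B, 4-aligned)

0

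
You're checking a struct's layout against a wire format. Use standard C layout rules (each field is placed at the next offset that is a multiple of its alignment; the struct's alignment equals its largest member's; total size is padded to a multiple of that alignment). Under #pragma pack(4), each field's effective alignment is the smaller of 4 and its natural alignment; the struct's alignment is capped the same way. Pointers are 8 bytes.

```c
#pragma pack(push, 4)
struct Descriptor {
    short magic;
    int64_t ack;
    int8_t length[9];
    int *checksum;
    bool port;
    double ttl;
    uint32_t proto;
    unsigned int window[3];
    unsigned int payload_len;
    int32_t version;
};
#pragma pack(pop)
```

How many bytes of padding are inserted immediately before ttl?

3

0..2  magic  (2B, 2-aligned)
2..4  -- padding (2B)
4..12  ack  (8B, 4-aligned)
12..21  length  (9B, 1-aligned)
21..24  -- padding (3B)
24..32  checksum  (8B, 4-aligned)
32..33  port  (1B, 1-aligned)
33..36  -- padding (3B)
36..44  ttl  (8B, 4-aligned)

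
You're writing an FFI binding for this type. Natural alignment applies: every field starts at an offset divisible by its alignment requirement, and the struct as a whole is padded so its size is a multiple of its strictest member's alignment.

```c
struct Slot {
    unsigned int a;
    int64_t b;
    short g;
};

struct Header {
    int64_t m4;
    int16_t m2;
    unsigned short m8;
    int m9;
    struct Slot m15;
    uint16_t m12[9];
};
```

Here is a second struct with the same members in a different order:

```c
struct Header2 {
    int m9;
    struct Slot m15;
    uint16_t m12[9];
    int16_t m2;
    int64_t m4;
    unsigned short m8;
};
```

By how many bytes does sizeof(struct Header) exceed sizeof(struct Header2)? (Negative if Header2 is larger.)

-8

Slot: @0: a [4B, align 4] → 4; +4 pad (align 8); @8: b [8B, align 8] → 16; @16: g [2B, align 2] → 18; +6 tail pad (align 8); size 24, align 8
@0: m4 [8B, align 8] → 8
@8: m2 [2B, align 2] → 10
@10: m8 [2B, align 2] → 12
@12: m9 [4B, align 4] → 16
@16: m15 [24B, align 8] → 40
@40: m12 [18B, align 2] → 58
+6 tail pad (align 8)
size 64, align 8
— Header2 —
@0: m9 [4B, align 4] → 4
+4 pad (align 8)
@8: m15 [24B, align 8] → 32
@32: m12 [18B, align 2] → 50
@50: m2 [2B, align 2] → 52
+4 pad (align 8)
@56: m4 [8B, align 8] → 64
@64: m8 [2B, align 2] → 66
+6 tail pad (align 8)
size 72, align 8
64 − 72 = -8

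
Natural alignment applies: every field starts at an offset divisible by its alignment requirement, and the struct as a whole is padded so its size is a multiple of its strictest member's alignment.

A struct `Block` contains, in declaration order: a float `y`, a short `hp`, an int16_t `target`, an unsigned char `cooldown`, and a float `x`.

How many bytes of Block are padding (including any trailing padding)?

3

y at 0 (size 4, align 4) → ends 4
hp at 4 (size 2, align 2) → ends 6
target at 6 (size 2, align 2) → ends 8
cooldown at 8 (size 1, align 1) → ends 9
pad 3 to align 4 for x
x at 12 (size 4, align 4) → ends 16
total 16 bytes, alignment 4
data bytes 13, size 16 → padding 3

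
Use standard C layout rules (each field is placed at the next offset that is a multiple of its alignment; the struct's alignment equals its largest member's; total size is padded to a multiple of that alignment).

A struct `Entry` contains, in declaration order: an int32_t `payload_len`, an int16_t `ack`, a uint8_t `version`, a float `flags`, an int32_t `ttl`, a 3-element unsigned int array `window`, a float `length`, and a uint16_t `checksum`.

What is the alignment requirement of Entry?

4

member alignments: payload_len=4, ack=2, version=1, flags=4, ttl=4, window=4, length=4, checksum=2
max = 4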